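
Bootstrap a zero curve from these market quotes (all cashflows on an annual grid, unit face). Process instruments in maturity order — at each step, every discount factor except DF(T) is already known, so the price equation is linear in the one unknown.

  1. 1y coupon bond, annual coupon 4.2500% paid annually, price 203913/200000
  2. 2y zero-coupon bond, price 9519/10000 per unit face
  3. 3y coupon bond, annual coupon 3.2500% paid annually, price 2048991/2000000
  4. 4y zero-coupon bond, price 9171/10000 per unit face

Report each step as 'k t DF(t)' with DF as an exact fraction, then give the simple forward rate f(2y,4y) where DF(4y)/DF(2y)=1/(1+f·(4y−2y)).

1 1 489/500
2 2 9519/10000
3 3 1863/2000
4 4 9171/10000
f(2y,4y) = ((9519/10000)/(9171/10000) − 1)/(2) = 58/3057 ≈ 1.8973%

step 1 [1y] bond c/1=17/400: DF=(203913/200000 − 17/400·(0))/(1+17/400) = 489/500 ≈ 0.978000
step 2 [2y] zero: DF = P = 9519/10000 ≈ 0.951900
step 3 [3y] bond c/1=13/400: DF=(2048991/2000000 − 13/400·(0.978000+0.951900))/(1+13/400) = 1863/2000 ≈ 0.931500
step 4 [4y] zero: DF = P = 9171/10000 ≈ 0.917100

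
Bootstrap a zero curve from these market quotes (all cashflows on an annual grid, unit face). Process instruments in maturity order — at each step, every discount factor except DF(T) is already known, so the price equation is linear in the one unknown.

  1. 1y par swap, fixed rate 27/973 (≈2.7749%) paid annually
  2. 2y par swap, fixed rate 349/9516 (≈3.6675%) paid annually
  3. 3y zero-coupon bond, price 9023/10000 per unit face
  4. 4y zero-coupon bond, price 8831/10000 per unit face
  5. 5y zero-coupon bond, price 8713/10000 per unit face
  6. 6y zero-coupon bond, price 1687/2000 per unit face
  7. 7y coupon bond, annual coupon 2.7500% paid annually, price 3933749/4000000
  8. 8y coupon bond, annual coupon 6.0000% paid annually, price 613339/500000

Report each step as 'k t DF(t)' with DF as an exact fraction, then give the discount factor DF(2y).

1 1 973/1000
2 2 4651/5000
3 3 9023/10000
4 4 8831/10000
5 5 8713/10000
6 6 1687/2000
7 7 13/16
8 8 4027/5000
DF(2y) = 4651/5000 ≈ 0.930200

step 1 [1y] swap r/1=27/973: DF=(1 − 27/973·(0))/(1+27/973) = 973/1000 ≈ 0.973000
step 2 [2y] swap r/1=349/9516: DF=(1 − 349/9516·(0.973000))/(1+349/9516) = 4651/5000 ≈ 0.930200
step 3 [3y] zero: DF = P = 9023/10000 ≈ 0.902300
step 4 [4y] zero: DF = P = 8831/10000 ≈ 0.883100
step 5 [5y] zero: DF = P = 8713/10000 ≈ 0.871300
step 6 [6y] zero: DF = P = 1687/2000 ≈ 0.843500
step 7 [7y] bond c/1=11/400: DF=(3933749/4000000 − 11/400·(0.973000+0.930200+0.902300+0.883100+0.871300+0.843500))/(1+11/400) = 13/16 ≈ 0.812500
step 8 [8y] bond c/1=3/50: DF=(613339/500000 − 3/50·(0.973000+0.930200+0.902300+0.883100+0.871300+0.843500+0.812500))/(1+3/50) = 4027/5000 ≈ 0.805400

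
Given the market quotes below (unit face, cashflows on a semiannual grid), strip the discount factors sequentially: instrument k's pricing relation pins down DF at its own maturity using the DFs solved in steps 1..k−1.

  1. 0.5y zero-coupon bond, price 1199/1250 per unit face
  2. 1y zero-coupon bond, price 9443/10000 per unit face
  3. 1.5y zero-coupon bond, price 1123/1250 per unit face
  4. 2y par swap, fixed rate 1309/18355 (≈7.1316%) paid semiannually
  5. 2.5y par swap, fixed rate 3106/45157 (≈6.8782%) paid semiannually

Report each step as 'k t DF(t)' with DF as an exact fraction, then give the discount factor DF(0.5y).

1 1/2 1199/1250
2 1 9443/10000
3 3/2 1123/1250
4 2 8691/10000
5 5/2 8447/10000
DF(0.5y) = 1199/1250 ≈ 0.959200

step 1 [0.5y] zero: DF = P = 1199/1250 ≈ 0.959200
step 2 [1y] zero: DF = P = 9443/10000 ≈ 0.944300
step 3 [1.5y] zero: DF = P = 1123/1250 ≈ 0.898400
step 4 [2y] swap r/2=1309/36710: DF=(1 − 1309/36710·(0.959200+0.944300+0.898400))/(1+1309/36710) = 8691/10000 ≈ 0.869100
step 5 [2.5y] swap r/2=1553/45157: DF=(1 − 1553/45157·(0.959200+0.944300+0.898400+0.869100))/(1+1553/45157) = 8447/10000 ≈ 0.844700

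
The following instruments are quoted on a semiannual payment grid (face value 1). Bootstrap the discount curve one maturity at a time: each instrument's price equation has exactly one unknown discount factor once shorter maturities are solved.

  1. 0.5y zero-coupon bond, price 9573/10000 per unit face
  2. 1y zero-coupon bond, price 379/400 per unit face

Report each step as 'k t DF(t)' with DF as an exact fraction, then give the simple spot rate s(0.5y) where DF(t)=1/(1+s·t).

step 1 [0.5y] zero: DF = P = 9573/10000 ≈ 0.957300
step 2 [1y] zero: DF = P = 379/400 ≈ 0.947500

1 1/2 9573/10000
2 1 379/400
s(0.5y) = (1/(9573/10000) − 1)/(1/2) = 854/9573 ≈ 8.9209%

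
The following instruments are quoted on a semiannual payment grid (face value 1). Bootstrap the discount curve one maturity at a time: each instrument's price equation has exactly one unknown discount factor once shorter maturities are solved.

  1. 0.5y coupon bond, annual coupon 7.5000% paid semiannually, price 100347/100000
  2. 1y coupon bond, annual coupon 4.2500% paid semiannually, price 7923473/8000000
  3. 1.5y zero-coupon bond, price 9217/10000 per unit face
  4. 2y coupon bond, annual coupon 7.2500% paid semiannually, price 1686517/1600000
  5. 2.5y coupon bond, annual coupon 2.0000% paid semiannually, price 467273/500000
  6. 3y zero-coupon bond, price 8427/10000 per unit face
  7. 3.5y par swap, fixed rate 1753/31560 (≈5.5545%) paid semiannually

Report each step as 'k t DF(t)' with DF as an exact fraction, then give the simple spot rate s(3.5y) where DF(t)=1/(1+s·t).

1 1/2 1209/1250
2 1 9497/10000
3 3/2 9217/10000
4 2 9179/10000
5 5/2 8881/10000
6 3 8427/10000
7 7/2 8247/10000
s(3.5y) = (1/(8247/10000) − 1)/(7/2) = 3506/57729 ≈ 6.0732%

step 1 [0.5y] bond c/2=3/80: DF=(100347/100000 − 3/80·(0))/(1+3/80) = 1209/1250 ≈ 0.967200
step 2 [1y] bond c/2=17/800: DF=(7923473/8000000 − 17/800·(0.967200))/(1+17/800) = 9497/10000 ≈ 0.949700
step 3 [1.5y] zero: DF = P = 9217/10000 ≈ 0.921700
step 4 [2y] bond c/2=29/800: DF=(1686517/1600000 − 29/800·(0.967200+0.949700+0.921700))/(1+29/800) = 9179/10000 ≈ 0.917900
step 5 [2.5y] bond c/2=1/100: DF=(467273/500000 − 1/100·(0.967200+0.949700+0.921700+0.917900))/(1+1/100) = 8881/10000 ≈ 0.888100
step 6 [3y] zero: DF = P = 8427/10000 ≈ 0.842700
step 7 [3.5y] swap r/2=1753/63120: DF=(1 − 1753/63120·(0.967200+0.949700+0.921700+0.917900+0.888100+0.842700))/(1+1753/63120) = 8247/10000 ≈ 0.824700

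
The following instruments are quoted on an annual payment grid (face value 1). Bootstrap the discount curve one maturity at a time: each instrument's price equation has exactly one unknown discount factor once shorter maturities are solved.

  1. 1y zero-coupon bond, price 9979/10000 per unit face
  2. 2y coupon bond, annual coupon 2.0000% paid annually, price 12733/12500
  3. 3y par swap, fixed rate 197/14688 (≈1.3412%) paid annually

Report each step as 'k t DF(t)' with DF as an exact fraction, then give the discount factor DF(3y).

step 1 [1y] zero: DF = P = 9979/10000 ≈ 0.997900
step 2 [2y] bond c/1=1/50: DF=(12733/12500 − 1/50·(0.997900))/(1+1/50) = 9791/10000 ≈ 0.979100
step 3 [3y] swap r/1=197/14688: DF=(1 − 197/14688·(0.997900+0.979100))/(1+197/14688) = 4803/5000 ≈ 0.960600

1 1 9979/10000
2 2 9791/10000
3 3 4803/5000
DF(3y) = 4803/5000 ≈ 0.960600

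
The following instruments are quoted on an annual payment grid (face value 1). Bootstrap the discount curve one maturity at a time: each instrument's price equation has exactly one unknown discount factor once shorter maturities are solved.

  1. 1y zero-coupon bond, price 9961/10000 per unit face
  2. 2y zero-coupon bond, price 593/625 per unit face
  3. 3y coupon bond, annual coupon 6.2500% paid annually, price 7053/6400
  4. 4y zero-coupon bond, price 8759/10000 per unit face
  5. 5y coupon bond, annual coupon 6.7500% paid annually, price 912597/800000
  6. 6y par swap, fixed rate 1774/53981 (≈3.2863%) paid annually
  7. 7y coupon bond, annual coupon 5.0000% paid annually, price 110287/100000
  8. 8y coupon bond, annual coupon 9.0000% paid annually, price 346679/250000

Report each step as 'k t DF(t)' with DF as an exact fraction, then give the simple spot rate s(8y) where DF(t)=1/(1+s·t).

1 1 9961/10000
2 2 593/625
3 3 2307/2500
4 4 8759/10000
5 5 8319/10000
6 6 4113/5000
7 7 7933/10000
8 8 761/1000
s(8y) = (1/(761/1000) − 1)/(8) = 239/6088 ≈ 3.9258%

step 1 [1y] zero: DF = P = 9961/10000 ≈ 0.996100
step 2 [2y] zero: DF = P = 593/625 ≈ 0.948800
step 3 [3y] bond c/1=1/16: DF=(7053/6400 − 1/16·(0.996100+0.948800))/(1+1/16) = 2307/2500 ≈ 0.922800
step 4 [4y] zero: DF = P = 8759/10000 ≈ 0.875900
step 5 [5y] bond c/1=27/400: DF=(912597/800000 − 27/400·(0.996100+0.948800+0.922800+0.875900))/(1+27/400) = 8319/10000 ≈ 0.831900
step 6 [6y] swap r/1=1774/53981: DF=(1 − 1774/53981·(0.996100+0.948800+0.922800+0.875900+0.831900))/(1+1774/53981) = 4113/5000 ≈ 0.822600
step 7 [7y] bond c/1=1/20: DF=(110287/100000 − 1/20·(0.996100+0.948800+0.922800+0.875900+0.831900+0.822600))/(1+1/20) = 7933/10000 ≈ 0.793300
step 8 [8y] bond c/1=9/100: DF=(346679/250000 − 9/100·(0.996100+0.948800+0.922800+0.875900+0.831900+0.822600+0.793300))/(1+9/100) = 761/1000 ≈ 0.761000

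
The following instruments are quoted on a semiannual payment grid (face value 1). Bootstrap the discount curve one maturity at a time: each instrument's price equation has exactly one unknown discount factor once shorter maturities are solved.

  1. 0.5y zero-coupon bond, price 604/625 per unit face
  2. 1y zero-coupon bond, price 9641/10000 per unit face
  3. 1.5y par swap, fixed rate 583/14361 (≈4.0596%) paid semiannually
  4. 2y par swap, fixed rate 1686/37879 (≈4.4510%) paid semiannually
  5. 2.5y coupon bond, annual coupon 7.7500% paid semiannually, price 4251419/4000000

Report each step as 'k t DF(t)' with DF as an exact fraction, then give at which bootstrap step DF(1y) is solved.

1 1/2 604/625
2 1 9641/10000
3 3/2 9417/10000
4 2 9157/10000
5 5/2 8819/10000
DF(1y) is solved at step 2

step 1 [0.5y] zero: DF = P = 604/625 ≈ 0.966400
step 2 [1y] zero: DF = P = 9641/10000 ≈ 0.964100
step 3 [1.5y] swap r/2=583/28722: DF=(1 − 583/28722·(0.966400+0.964100))/(1+583/28722) = 9417/10000 ≈ 0.941700
step 4 [2y] swap r/2=843/37879: DF=(1 − 843/37879·(0.966400+0.964100+0.941700))/(1+843/37879) = 9157/10000 ≈ 0.915700
step 5 [2.5y] bond c/2=31/800: DF=(4251419/4000000 − 31/800·(0.966400+0.964100+0.941700+0.915700))/(1+31/800) = 8819/10000 ≈ 0.881900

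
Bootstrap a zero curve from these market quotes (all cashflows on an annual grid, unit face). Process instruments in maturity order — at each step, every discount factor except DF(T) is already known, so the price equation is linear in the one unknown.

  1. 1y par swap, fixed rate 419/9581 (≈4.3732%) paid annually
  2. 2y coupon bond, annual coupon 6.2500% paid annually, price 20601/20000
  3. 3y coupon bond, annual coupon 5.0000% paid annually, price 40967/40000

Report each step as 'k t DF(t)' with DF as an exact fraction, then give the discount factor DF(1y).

1 1 9581/10000
2 2 9131/10000
3 3 8863/10000
DF(1y) = 9581/10000 ≈ 0.958100

step 1 [1y] swap r/1=419/9581: DF=(1 − 419/9581·(0))/(1+419/9581) = 9581/10000 ≈ 0.958100
step 2 [2y] bond c/1=1/16: DF=(20601/20000 − 1/16·(0.958100))/(1+1/16) = 9131/10000 ≈ 0.913100
step 3 [3y] bond c/1=1/20: DF=(40967/40000 − 1/20·(0.958100+0.913100))/(1+1/20) = 8863/10000 ≈ 0.886300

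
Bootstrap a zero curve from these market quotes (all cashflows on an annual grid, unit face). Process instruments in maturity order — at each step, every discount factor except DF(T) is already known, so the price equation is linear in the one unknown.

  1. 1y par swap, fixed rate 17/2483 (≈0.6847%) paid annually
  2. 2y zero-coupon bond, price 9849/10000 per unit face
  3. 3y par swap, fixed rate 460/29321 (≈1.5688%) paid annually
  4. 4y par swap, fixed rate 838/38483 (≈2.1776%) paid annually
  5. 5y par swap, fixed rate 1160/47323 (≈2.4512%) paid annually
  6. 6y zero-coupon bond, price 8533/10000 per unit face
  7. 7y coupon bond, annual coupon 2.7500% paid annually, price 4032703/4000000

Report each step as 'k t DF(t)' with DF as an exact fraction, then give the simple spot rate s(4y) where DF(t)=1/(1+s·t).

1 1 2483/2500
2 2 9849/10000
3 3 477/500
4 4 4581/5000
5 5 221/250
6 6 8533/10000
7 7 8317/10000
s(4y) = (1/(4581/5000) − 1)/(4) = 419/18324 ≈ 2.2866%

step 1 [1y] swap r/1=17/2483: DF=(1 − 17/2483·(0))/(1+17/2483) = 2483/2500 ≈ 0.993200
step 2 [2y] zero: DF = P = 9849/10000 ≈ 0.984900
step 3 [3y] swap r/1=460/29321: DF=(1 − 460/29321·(0.993200+0.984900))/(1+460/29321) = 477/500 ≈ 0.954000
step 4 [4y] swap r/1=838/38483: DF=(1 − 838/38483·(0.993200+0.984900+0.954000))/(1+838/38483) = 4581/5000 ≈ 0.916200
step 5 [5y] swap r/1=1160/47323: DF=(1 − 1160/47323·(0.993200+0.984900+0.954000+0.916200))/(1+1160/47323) = 221/250 ≈ 0.884000
step 6 [6y] zero: DF = P = 8533/10000 ≈ 0.853300
step 7 [7y] bond c/1=11/400: DF=(4032703/4000000 − 11/400·(0.993200+0.984900+0.954000+0.916200+0.884000+0.853300))/(1+11/400) = 8317/10000 ≈ 0.831700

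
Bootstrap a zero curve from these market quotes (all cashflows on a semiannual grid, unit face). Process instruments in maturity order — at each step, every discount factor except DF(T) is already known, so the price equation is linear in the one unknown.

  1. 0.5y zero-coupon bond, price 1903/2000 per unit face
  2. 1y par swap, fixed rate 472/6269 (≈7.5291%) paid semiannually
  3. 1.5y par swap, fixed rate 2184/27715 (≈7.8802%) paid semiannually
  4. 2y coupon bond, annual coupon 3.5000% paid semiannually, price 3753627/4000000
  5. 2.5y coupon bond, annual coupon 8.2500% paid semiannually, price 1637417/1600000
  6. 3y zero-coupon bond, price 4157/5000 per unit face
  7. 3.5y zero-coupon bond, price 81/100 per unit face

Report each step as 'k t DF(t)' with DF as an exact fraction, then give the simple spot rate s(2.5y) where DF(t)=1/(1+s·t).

1 1/2 1903/2000
2 1 2323/2500
3 3/2 2227/2500
4 2 4373/5000
5 5/2 524/625
6 3 4157/5000
7 7/2 81/100
s(2.5y) = (1/(524/625) − 1)/(5/2) = 101/1310 ≈ 7.7099%

step 1 [0.5y] zero: DF = P = 1903/2000 ≈ 0.951500
step 2 [1y] swap r/2=236/6269: DF=(1 − 236/6269·(0.951500))/(1+236/6269) = 2323/2500 ≈ 0.929200
step 3 [1.5y] swap r/2=1092/27715: DF=(1 − 1092/27715·(0.951500+0.929200))/(1+1092/27715) = 2227/2500 ≈ 0.890800
step 4 [2y] bond c/2=7/400: DF=(3753627/4000000 − 7/400·(0.951500+0.929200+0.890800))/(1+7/400) = 4373/5000 ≈ 0.874600
step 5 [2.5y] bond c/2=33/800: DF=(1637417/1600000 − 33/800·(0.951500+0.929200+0.890800+0.874600))/(1+33/800) = 524/625 ≈ 0.838400
step 6 [3y] zero: DF = P = 4157/5000 ≈ 0.831400
step 7 [3.5y] zero: DF = P = 81/100 ≈ 0.810000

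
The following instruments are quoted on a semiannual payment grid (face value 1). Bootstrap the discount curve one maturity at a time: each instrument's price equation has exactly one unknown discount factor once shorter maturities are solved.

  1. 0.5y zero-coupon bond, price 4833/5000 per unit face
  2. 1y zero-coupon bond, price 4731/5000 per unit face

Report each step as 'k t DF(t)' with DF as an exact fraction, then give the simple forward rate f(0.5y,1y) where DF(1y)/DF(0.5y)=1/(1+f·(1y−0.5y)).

1 1/2 4833/5000
2 1 4731/5000
f(0.5y,1y) = ((4833/5000)/(4731/5000) − 1)/(1/2) = 68/1577 ≈ 4.3120%

step 1 [0.5y] zero: DF = P = 4833/5000 ≈ 0.966600
step 2 [1y] zero: DF = P = 4731/5000 ≈ 0.946200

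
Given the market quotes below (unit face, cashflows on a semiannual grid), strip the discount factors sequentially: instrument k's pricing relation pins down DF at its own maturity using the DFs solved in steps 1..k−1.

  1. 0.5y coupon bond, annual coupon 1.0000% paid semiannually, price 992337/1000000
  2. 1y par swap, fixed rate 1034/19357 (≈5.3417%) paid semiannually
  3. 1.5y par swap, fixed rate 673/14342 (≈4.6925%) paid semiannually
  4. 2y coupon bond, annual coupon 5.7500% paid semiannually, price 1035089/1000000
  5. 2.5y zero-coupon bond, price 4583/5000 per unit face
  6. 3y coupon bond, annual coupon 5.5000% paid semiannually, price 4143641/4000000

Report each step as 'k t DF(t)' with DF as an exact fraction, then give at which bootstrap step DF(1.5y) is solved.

1 1/2 4937/5000
2 1 9483/10000
3 3/2 9327/10000
4 2 463/500
5 5/2 4583/5000
6 3 8821/10000
DF(1.5y) is solved at step 3

step 1 [0.5y] bond c/2=1/200: DF=(992337/1000000 − 1/200·(0))/(1+1/200) = 4937/5000 ≈ 0.987400
step 2 [1y] swap r/2=517/19357: DF=(1 − 517/19357·(0.987400))/(1+517/19357) = 9483/10000 ≈ 0.948300
step 3 [1.5y] swap r/2=673/28684: DF=(1 − 673/28684·(0.987400+0.948300))/(1+673/28684) = 9327/10000 ≈ 0.932700
step 4 [2y] bond c/2=23/800: DF=(1035089/1000000 − 23/800·(0.987400+0.948300+0.932700))/(1+23/800) = 463/500 ≈ 0.926000
step 5 [2.5y] zero: DF = P = 4583/5000 ≈ 0.916600
step 6 [3y] bond c/2=11/400: DF=(4143641/4000000 − 11/400·(0.987400+0.948300+0.932700+0.926000+0.916600))/(1+11/400) = 8821/10000 ≈ 0.882100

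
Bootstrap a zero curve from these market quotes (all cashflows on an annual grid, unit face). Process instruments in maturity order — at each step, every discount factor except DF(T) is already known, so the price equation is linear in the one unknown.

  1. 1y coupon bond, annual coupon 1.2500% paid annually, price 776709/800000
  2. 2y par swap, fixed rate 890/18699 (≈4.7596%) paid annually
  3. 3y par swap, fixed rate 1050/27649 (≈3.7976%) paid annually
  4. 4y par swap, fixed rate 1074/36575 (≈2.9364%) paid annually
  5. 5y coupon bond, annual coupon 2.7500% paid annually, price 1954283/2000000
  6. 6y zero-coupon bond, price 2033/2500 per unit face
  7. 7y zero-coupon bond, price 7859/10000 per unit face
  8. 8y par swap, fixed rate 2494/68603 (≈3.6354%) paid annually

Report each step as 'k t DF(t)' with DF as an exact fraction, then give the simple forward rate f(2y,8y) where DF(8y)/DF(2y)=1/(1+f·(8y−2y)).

1 1 9589/10000
2 2 911/1000
3 3 179/200
4 4 4463/5000
5 5 8531/10000
6 6 2033/2500
7 7 7859/10000
8 8 3753/5000
f(2y,8y) = ((911/1000)/(3753/5000) − 1)/(6) = 401/11259 ≈ 3.5616%

step 1 [1y] bond c/1=1/80: DF=(776709/800000 − 1/80·(0))/(1+1/80) = 9589/10000 ≈ 0.958900
step 2 [2y] swap r/1=890/18699: DF=(1 − 890/18699·(0.958900))/(1+890/18699) = 911/1000 ≈ 0.911000
step 3 [3y] swap r/1=1050/27649: DF=(1 − 1050/27649·(0.958900+0.911000))/(1+1050/27649) = 179/200 ≈ 0.895000
step 4 [4y] swap r/1=1074/36575: DF=(1 − 1074/36575·(0.958900+0.911000+0.895000))/(1+1074/36575) = 4463/5000 ≈ 0.892600
step 5 [5y] bond c/1=11/400: DF=(1954283/2000000 − 11/400·(0.958900+0.911000+0.895000+0.892600))/(1+11/400) = 8531/10000 ≈ 0.853100
step 6 [6y] zero: DF = P = 2033/2500 ≈ 0.813200
step 7 [7y] zero: DF = P = 7859/10000 ≈ 0.785900
step 8 [8y] swap r/1=2494/68603: DF=(1 − 2494/68603·(0.958900+0.911000+0.895000+0.892600+0.853100+0.813200+0.785900))/(1+2494/68603) = 3753/5000 ≈ 0.750600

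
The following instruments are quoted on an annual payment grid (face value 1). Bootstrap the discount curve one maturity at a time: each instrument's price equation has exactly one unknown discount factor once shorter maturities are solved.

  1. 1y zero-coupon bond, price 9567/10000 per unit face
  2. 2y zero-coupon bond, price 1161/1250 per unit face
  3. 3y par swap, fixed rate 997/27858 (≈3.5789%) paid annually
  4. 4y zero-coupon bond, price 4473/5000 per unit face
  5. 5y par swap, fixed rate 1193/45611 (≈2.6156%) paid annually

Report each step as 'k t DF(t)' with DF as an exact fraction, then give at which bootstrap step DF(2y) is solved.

step 1 [1y] zero: DF = P = 9567/10000 ≈ 0.956700
step 2 [2y] zero: DF = P = 1161/1250 ≈ 0.928800
step 3 [3y] swap r/1=997/27858: DF=(1 − 997/27858·(0.956700+0.928800))/(1+997/27858) = 9003/10000 ≈ 0.900300
step 4 [4y] zero: DF = P = 4473/5000 ≈ 0.894600
step 5 [5y] swap r/1=1193/45611: DF=(1 − 1193/45611·(0.956700+0.928800+0.900300+0.894600))/(1+1193/45611) = 8807/10000 ≈ 0.880700

1 1 9567/10000
2 2 1161/1250
3 3 9003/10000
4 4 4473/5000
5 5 8807/10000
DF(2y) is solved at step 2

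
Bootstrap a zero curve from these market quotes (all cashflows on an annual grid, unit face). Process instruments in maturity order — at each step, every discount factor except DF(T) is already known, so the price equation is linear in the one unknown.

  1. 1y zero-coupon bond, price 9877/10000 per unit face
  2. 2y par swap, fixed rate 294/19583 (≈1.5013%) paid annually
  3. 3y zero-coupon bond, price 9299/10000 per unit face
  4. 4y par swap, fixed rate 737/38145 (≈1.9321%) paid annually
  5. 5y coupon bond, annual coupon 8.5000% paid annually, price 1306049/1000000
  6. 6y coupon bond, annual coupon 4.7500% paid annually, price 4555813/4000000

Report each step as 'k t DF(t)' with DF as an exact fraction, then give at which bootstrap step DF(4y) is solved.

step 1 [1y] zero: DF = P = 9877/10000 ≈ 0.987700
step 2 [2y] swap r/1=294/19583: DF=(1 − 294/19583·(0.987700))/(1+294/19583) = 4853/5000 ≈ 0.970600
step 3 [3y] zero: DF = P = 9299/10000 ≈ 0.929900
step 4 [4y] swap r/1=737/38145: DF=(1 − 737/38145·(0.987700+0.970600+0.929900))/(1+737/38145) = 9263/10000 ≈ 0.926300
step 5 [5y] bond c/1=17/200: DF=(1306049/1000000 − 17/200·(0.987700+0.970600+0.929900+0.926300))/(1+17/200) = 9049/10000 ≈ 0.904900
step 6 [6y] bond c/1=19/400: DF=(4555813/4000000 − 19/400·(0.987700+0.970600+0.929900+0.926300+0.904900))/(1+19/400) = 8733/10000 ≈ 0.873300

1 1 9877/10000
2 2 4853/5000
3 3 9299/10000
4 4 9263/10000
5 5 9049/10000
6 6 8733/10000
DF(4y) is solved at step 4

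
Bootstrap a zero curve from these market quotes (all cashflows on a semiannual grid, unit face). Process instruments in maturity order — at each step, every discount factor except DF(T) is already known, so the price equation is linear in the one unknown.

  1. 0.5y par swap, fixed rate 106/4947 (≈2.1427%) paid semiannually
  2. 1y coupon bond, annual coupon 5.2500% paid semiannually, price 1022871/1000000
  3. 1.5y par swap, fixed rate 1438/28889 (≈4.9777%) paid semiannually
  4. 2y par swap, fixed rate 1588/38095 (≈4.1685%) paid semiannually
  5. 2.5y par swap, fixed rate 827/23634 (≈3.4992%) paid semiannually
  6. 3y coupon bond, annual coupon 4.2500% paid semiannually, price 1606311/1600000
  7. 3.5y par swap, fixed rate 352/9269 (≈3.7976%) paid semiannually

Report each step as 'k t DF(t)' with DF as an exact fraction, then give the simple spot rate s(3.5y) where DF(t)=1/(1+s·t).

step 1 [0.5y] swap r/2=53/4947: DF=(1 − 53/4947·(0))/(1+53/4947) = 4947/5000 ≈ 0.989400
step 2 [1y] bond c/2=21/800: DF=(1022871/1000000 − 21/800·(0.989400))/(1+21/800) = 4857/5000 ≈ 0.971400
step 3 [1.5y] swap r/2=719/28889: DF=(1 − 719/28889·(0.989400+0.971400))/(1+719/28889) = 9281/10000 ≈ 0.928100
step 4 [2y] swap r/2=794/38095: DF=(1 − 794/38095·(0.989400+0.971400+0.928100))/(1+794/38095) = 4603/5000 ≈ 0.920600
step 5 [2.5y] swap r/2=827/47268: DF=(1 − 827/47268·(0.989400+0.971400+0.928100+0.920600))/(1+827/47268) = 9173/10000 ≈ 0.917300
step 6 [3y] bond c/2=17/800: DF=(1606311/1600000 − 17/800·(0.989400+0.971400+0.928100+0.920600+0.917300))/(1+17/800) = 8847/10000 ≈ 0.884700
step 7 [3.5y] swap r/2=176/9269: DF=(1 − 176/9269·(0.989400+0.971400+0.928100+0.920600+0.917300+0.884700))/(1+176/9269) = 548/625 ≈ 0.876800

1 1/2 4947/5000
2 1 4857/5000
3 3/2 9281/10000
4 2 4603/5000
5 5/2 9173/10000
6 3 8847/10000
7 7/2 548/625
s(3.5y) = (1/(548/625) − 1)/(7/2) = 11/274 ≈ 4.0146%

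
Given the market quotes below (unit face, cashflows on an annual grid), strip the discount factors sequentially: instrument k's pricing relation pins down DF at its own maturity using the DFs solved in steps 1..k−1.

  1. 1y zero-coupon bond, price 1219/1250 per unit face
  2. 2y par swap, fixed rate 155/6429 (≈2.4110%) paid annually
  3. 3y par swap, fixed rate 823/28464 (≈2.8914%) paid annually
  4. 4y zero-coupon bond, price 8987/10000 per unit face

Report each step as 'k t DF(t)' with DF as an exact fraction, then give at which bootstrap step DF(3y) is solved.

step 1 [1y] zero: DF = P = 1219/1250 ≈ 0.975200
step 2 [2y] swap r/1=155/6429: DF=(1 − 155/6429·(0.975200))/(1+155/6429) = 1907/2000 ≈ 0.953500
step 3 [3y] swap r/1=823/28464: DF=(1 − 823/28464·(0.975200+0.953500))/(1+823/28464) = 9177/10000 ≈ 0.917700
step 4 [4y] zero: DF = P = 8987/10000 ≈ 0.898700

1 1 1219/1250
2 2 1907/2000
3 3 9177/10000
4 4 8987/10000
DF(3y) is solved at step 3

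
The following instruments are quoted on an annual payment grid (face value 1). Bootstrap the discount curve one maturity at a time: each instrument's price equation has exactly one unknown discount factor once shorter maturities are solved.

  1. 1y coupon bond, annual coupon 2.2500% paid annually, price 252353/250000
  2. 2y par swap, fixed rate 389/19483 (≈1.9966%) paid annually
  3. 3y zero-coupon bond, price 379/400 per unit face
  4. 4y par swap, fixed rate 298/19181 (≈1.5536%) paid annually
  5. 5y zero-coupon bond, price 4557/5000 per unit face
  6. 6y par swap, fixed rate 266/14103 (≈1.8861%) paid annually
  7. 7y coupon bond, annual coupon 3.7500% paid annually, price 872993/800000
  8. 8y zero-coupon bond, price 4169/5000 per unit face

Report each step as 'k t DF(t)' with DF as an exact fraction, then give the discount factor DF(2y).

step 1 [1y] bond c/1=9/400: DF=(252353/250000 − 9/400·(0))/(1+9/400) = 617/625 ≈ 0.987200
step 2 [2y] swap r/1=389/19483: DF=(1 − 389/19483·(0.987200))/(1+389/19483) = 9611/10000 ≈ 0.961100
step 3 [3y] zero: DF = P = 379/400 ≈ 0.947500
step 4 [4y] swap r/1=298/19181: DF=(1 − 298/19181·(0.987200+0.961100+0.947500))/(1+298/19181) = 2351/2500 ≈ 0.940400
step 5 [5y] zero: DF = P = 4557/5000 ≈ 0.911400
step 6 [6y] swap r/1=266/14103: DF=(1 − 266/14103·(0.987200+0.961100+0.947500+0.940400+0.911400))/(1+266/14103) = 1117/1250 ≈ 0.893600
step 7 [7y] bond c/1=3/80: DF=(872993/800000 − 3/80·(0.987200+0.961100+0.947500+0.940400+0.911400+0.893600))/(1+3/80) = 8479/10000 ≈ 0.847900
step 8 [8y] zero: DF = P = 4169/5000 ≈ 0.833800

1 1 617/625
2 2 9611/10000
3 3 379/400
4 4 2351/2500
5 5 4557/5000
6 6 1117/1250
7 7 8479/10000
8 8 4169/5000
DF(2y) = 9611/10000 ≈ 0.961100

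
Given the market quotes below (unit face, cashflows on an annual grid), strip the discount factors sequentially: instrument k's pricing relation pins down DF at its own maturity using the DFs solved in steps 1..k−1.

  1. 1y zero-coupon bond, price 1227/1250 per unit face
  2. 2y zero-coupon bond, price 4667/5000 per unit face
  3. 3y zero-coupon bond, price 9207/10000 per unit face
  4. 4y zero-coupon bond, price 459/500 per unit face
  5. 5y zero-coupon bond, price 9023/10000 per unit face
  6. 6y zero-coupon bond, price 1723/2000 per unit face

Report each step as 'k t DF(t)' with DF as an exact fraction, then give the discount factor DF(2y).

1 1 1227/1250
2 2 4667/5000
3 3 9207/10000
4 4 459/500
5 5 9023/10000
6 6 1723/2000
DF(2y) = 4667/5000 ≈ 0.933400

step 1 [1y] zero: DF = P = 1227/1250 ≈ 0.981600
step 2 [2y] zero: DF = P = 4667/5000 ≈ 0.933400
step 3 [3y] zero: DF = P = 9207/10000 ≈ 0.920700
step 4 [4y] zero: DF = P = 459/500 ≈ 0.918000
step 5 [5y] zero: DF = P = 9023/10000 ≈ 0.902300
step 6 [6y] zero: DF = P = 1723/2000 ≈ 0.861500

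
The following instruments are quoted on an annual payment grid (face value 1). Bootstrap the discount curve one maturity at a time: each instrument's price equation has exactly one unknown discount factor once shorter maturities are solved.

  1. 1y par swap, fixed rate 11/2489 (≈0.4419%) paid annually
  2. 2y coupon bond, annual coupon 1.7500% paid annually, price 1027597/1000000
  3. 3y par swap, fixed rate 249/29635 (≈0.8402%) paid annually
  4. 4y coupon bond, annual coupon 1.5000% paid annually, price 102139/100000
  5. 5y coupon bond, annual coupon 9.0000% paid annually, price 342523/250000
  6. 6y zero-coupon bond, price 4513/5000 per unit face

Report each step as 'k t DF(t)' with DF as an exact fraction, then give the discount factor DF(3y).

step 1 [1y] swap r/1=11/2489: DF=(1 − 11/2489·(0))/(1+11/2489) = 2489/2500 ≈ 0.995600
step 2 [2y] bond c/1=7/400: DF=(1027597/1000000 − 7/400·(0.995600))/(1+7/400) = 1241/1250 ≈ 0.992800
step 3 [3y] swap r/1=249/29635: DF=(1 − 249/29635·(0.995600+0.992800))/(1+249/29635) = 9751/10000 ≈ 0.975100
step 4 [4y] bond c/1=3/200: DF=(102139/100000 − 3/200·(0.995600+0.992800+0.975100))/(1+3/200) = 77/80 ≈ 0.962500
step 5 [5y] bond c/1=9/100: DF=(342523/250000 − 9/100·(0.995600+0.992800+0.975100+0.962500))/(1+9/100) = 583/625 ≈ 0.932800
step 6 [6y] zero: DF = P = 4513/5000 ≈ 0.902600

1 1 2489/2500
2 2 1241/1250
3 3 9751/10000
4 4 77/80
5 5 583/625
6 6 4513/5000
DF(3y) = 9751/10000 ≈ 0.975100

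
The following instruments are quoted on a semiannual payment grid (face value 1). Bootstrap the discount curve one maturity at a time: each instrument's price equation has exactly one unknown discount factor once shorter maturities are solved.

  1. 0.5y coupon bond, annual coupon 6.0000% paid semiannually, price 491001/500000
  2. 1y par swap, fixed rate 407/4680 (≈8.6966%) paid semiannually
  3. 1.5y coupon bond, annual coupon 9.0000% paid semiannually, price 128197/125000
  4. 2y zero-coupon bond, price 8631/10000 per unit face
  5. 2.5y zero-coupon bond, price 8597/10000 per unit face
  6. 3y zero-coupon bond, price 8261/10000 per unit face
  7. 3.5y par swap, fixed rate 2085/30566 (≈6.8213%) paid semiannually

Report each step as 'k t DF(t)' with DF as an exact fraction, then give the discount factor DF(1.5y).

step 1 [0.5y] bond c/2=3/100: DF=(491001/500000 − 3/100·(0))/(1+3/100) = 4767/5000 ≈ 0.953400
step 2 [1y] swap r/2=407/9360: DF=(1 − 407/9360·(0.953400))/(1+407/9360) = 4593/5000 ≈ 0.918600
step 3 [1.5y] bond c/2=9/200: DF=(128197/125000 − 9/200·(0.953400+0.918600))/(1+9/200) = 563/625 ≈ 0.900800
step 4 [2y] zero: DF = P = 8631/10000 ≈ 0.863100
step 5 [2.5y] zero: DF = P = 8597/10000 ≈ 0.859700
step 6 [3y] zero: DF = P = 8261/10000 ≈ 0.826100
step 7 [3.5y] swap r/2=2085/61132: DF=(1 − 2085/61132·(0.953400+0.918600+0.900800+0.863100+0.859700+0.826100))/(1+2085/61132) = 1583/2000 ≈ 0.791500

1 1/2 4767/5000
2 1 4593/5000
3 3/2 563/625
4 2 8631/10000
5 5/2 8597/10000
6 3 8261/10000
7 7/2 1583/2000
DF(1.5y) = 563/625 ≈ 0.900800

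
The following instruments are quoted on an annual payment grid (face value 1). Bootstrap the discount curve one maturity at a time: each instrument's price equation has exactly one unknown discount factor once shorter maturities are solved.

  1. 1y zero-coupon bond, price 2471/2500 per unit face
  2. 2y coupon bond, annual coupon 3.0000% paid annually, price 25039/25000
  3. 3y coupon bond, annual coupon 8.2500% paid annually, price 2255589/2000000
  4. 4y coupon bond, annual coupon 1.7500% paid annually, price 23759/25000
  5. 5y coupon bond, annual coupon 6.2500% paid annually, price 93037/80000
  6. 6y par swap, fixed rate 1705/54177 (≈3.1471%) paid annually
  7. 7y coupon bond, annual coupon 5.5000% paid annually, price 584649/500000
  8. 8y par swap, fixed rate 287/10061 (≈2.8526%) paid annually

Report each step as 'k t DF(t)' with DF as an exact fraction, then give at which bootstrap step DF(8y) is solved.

step 1 [1y] zero: DF = P = 2471/2500 ≈ 0.988400
step 2 [2y] bond c/1=3/100: DF=(25039/25000 − 3/100·(0.988400))/(1+3/100) = 2359/2500 ≈ 0.943600
step 3 [3y] bond c/1=33/400: DF=(2255589/2000000 − 33/400·(0.988400+0.943600))/(1+33/400) = 4473/5000 ≈ 0.894600
step 4 [4y] bond c/1=7/400: DF=(23759/25000 − 7/400·(0.988400+0.943600+0.894600))/(1+7/400) = 4427/5000 ≈ 0.885400
step 5 [5y] bond c/1=1/16: DF=(93037/80000 − 1/16·(0.988400+0.943600+0.894600+0.885400))/(1+1/16) = 4381/5000 ≈ 0.876200
step 6 [6y] swap r/1=1705/54177: DF=(1 − 1705/54177·(0.988400+0.943600+0.894600+0.885400+0.876200))/(1+1705/54177) = 1659/2000 ≈ 0.829500
step 7 [7y] bond c/1=11/200: DF=(584649/500000 − 11/200·(0.988400+0.943600+0.894600+0.885400+0.876200+0.829500))/(1+11/200) = 8259/10000 ≈ 0.825900
step 8 [8y] swap r/1=287/10061: DF=(1 − 287/10061·(0.988400+0.943600+0.894600+0.885400+0.876200+0.829500+0.825900))/(1+287/10061) = 7991/10000 ≈ 0.799100

1 1 2471/2500
2 2 2359/2500
3 3 4473/5000
4 4 4427/5000
5 5 4381/5000
6 6 1659/2000
7 7 8259/10000
8 8 7991/10000
DF(8y) is solved at step 8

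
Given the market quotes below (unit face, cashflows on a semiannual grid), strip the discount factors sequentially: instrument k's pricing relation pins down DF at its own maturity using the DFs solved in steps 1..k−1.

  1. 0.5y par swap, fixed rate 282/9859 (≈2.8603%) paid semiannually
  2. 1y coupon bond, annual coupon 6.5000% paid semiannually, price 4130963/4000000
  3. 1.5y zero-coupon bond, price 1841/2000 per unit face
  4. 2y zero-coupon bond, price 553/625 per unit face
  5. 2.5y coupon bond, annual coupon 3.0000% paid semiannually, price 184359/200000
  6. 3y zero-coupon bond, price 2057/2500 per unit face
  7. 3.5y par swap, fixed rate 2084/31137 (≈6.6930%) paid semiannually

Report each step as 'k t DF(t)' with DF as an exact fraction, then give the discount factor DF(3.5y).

1 1/2 9859/10000
2 1 2423/2500
3 3/2 1841/2000
4 2 553/625
5 5/2 4263/5000
6 3 2057/2500
7 7/2 1979/2500
DF(3.5y) = 1979/2500 ≈ 0.791600

step 1 [0.5y] swap r/2=141/9859: DF=(1 − 141/9859·(0))/(1+141/9859) = 9859/10000 ≈ 0.985900
step 2 [1y] bond c/2=13/400: DF=(4130963/4000000 − 13/400·(0.985900))/(1+13/400) = 2423/2500 ≈ 0.969200
step 3 [1.5y] zero: DF = P = 1841/2000 ≈ 0.920500
step 4 [2y] zero: DF = P = 553/625 ≈ 0.884800
step 5 [2.5y] bond c/2=3/200: DF=(184359/200000 − 3/200·(0.985900+0.969200+0.920500+0.884800))/(1+3/200) = 4263/5000 ≈ 0.852600
step 6 [3y] zero: DF = P = 2057/2500 ≈ 0.822800
step 7 [3.5y] swap r/2=1042/31137: DF=(1 − 1042/31137·(0.985900+0.969200+0.920500+0.884800+0.852600+0.822800))/(1+1042/31137) = 1979/2500 ≈ 0.791600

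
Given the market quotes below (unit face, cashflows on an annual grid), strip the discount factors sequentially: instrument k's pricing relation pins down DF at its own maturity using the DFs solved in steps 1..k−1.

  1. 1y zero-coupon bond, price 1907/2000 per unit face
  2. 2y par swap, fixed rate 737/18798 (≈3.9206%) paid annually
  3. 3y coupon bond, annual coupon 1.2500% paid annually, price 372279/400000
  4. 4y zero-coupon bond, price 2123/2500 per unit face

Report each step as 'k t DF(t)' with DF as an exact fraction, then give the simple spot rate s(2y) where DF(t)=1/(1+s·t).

1 1 1907/2000
2 2 9263/10000
3 3 112/125
4 4 2123/2500
s(2y) = (1/(9263/10000) − 1)/(2) = 737/18526 ≈ 3.9782%

step 1 [1y] zero: DF = P = 1907/2000 ≈ 0.953500
step 2 [2y] swap r/1=737/18798: DF=(1 − 737/18798·(0.953500))/(1+737/18798) = 9263/10000 ≈ 0.926300
step 3 [3y] bond c/1=1/80: DF=(372279/400000 − 1/80·(0.953500+0.926300))/(1+1/80) = 112/125 ≈ 0.896000
step 4 [4y] zero: DF = P = 2123/2500 ≈ 0.849200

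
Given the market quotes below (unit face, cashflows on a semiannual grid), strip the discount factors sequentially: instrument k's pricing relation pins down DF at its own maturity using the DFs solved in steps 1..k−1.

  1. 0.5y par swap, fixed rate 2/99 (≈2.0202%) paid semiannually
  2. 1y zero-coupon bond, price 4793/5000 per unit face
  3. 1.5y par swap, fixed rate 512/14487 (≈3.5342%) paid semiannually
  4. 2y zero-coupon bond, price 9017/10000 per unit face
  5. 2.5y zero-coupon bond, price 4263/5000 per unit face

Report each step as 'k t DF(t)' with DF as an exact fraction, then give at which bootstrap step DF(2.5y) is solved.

step 1 [0.5y] swap r/2=1/99: DF=(1 − 1/99·(0))/(1+1/99) = 99/100 ≈ 0.990000
step 2 [1y] zero: DF = P = 4793/5000 ≈ 0.958600
step 3 [1.5y] swap r/2=256/14487: DF=(1 − 256/14487·(0.990000+0.958600))/(1+256/14487) = 593/625 ≈ 0.948800
step 4 [2y] zero: DF = P = 9017/10000 ≈ 0.901700
step 5 [2.5y] zero: DF = P = 4263/5000 ≈ 0.852600

1 1/2 99/100
2 1 4793/5000
3 3/2 593/625
4 2 9017/10000
5 5/2 4263/5000
DF(2.5y) is solved at step 5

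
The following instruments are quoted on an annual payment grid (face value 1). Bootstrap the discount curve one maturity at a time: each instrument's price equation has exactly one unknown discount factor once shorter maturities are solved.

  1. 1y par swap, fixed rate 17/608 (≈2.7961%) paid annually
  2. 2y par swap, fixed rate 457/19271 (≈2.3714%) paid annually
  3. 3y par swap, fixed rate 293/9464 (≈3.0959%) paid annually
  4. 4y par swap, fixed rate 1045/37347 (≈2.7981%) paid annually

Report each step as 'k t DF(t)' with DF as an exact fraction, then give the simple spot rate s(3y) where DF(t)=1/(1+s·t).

step 1 [1y] swap r/1=17/608: DF=(1 − 17/608·(0))/(1+17/608) = 608/625 ≈ 0.972800
step 2 [2y] swap r/1=457/19271: DF=(1 − 457/19271·(0.972800))/(1+457/19271) = 9543/10000 ≈ 0.954300
step 3 [3y] swap r/1=293/9464: DF=(1 − 293/9464·(0.972800+0.954300))/(1+293/9464) = 9121/10000 ≈ 0.912100
step 4 [4y] swap r/1=1045/37347: DF=(1 − 1045/37347·(0.972800+0.954300+0.912100))/(1+1045/37347) = 1791/2000 ≈ 0.895500

1 1 608/625
2 2 9543/10000
3 3 9121/10000
4 4 1791/2000
s(3y) = (1/(9121/10000) − 1)/(3) = 293/9121 ≈ 3.2124%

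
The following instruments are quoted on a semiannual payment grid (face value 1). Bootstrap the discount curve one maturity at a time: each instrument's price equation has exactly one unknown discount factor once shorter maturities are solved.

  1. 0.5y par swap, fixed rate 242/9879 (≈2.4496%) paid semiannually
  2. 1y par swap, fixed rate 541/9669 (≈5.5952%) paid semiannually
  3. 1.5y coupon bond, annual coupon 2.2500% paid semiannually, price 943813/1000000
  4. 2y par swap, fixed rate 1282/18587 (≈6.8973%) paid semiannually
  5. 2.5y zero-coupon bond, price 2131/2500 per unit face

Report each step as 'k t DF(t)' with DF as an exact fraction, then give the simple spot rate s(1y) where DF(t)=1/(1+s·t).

1 1/2 9879/10000
2 1 9459/10000
3 3/2 4559/5000
4 2 4359/5000
5 5/2 2131/2500
s(1y) = (1/(9459/10000) − 1)/(1) = 541/9459 ≈ 5.7194%

step 1 [0.5y] swap r/2=121/9879: DF=(1 − 121/9879·(0))/(1+121/9879) = 9879/10000 ≈ 0.987900
step 2 [1y] swap r/2=541/19338: DF=(1 − 541/19338·(0.987900))/(1+541/19338) = 9459/10000 ≈ 0.945900
step 3 [1.5y] bond c/2=9/800: DF=(943813/1000000 − 9/800·(0.987900+0.945900))/(1+9/800) = 4559/5000 ≈ 0.911800
step 4 [2y] swap r/2=641/18587: DF=(1 − 641/18587·(0.987900+0.945900+0.911800))/(1+641/18587) = 4359/5000 ≈ 0.871800
step 5 [2.5y] zero: DF = P = 2131/2500 ≈ 0.852400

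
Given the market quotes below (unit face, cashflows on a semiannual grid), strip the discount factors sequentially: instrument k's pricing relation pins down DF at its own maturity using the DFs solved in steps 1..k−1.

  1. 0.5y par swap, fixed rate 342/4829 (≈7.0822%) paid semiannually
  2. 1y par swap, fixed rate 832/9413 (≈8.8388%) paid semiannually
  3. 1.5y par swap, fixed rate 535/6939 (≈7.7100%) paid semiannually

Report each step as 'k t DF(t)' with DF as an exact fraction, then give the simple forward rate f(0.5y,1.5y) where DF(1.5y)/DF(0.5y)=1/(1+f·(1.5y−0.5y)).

1 1/2 4829/5000
2 1 573/625
3 3/2 893/1000
f(0.5y,1.5y) = ((4829/5000)/(893/1000) − 1)/(1) = 364/4465 ≈ 8.1523%

step 1 [0.5y] swap r/2=171/4829: DF=(1 − 171/4829·(0))/(1+171/4829) = 4829/5000 ≈ 0.965800
step 2 [1y] swap r/2=416/9413: DF=(1 − 416/9413·(0.965800))/(1+416/9413) = 573/625 ≈ 0.916800
step 3 [1.5y] swap r/2=535/13878: DF=(1 − 535/13878·(0.965800+0.916800))/(1+535/13878) = 893/1000 ≈ 0.893000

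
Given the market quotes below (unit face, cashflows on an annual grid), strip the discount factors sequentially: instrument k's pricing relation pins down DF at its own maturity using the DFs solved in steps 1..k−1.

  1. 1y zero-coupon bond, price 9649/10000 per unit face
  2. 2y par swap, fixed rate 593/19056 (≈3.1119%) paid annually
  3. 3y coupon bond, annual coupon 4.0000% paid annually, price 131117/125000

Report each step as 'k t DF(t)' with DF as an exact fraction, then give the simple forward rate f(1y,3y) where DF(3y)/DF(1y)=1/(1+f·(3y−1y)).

1 1 9649/10000
2 2 9407/10000
3 3 9353/10000
f(1y,3y) = ((9649/10000)/(9353/10000) − 1)/(2) = 148/9353 ≈ 1.5824%

step 1 [1y] zero: DF = P = 9649/10000 ≈ 0.964900
step 2 [2y] swap r/1=593/19056: DF=(1 − 593/19056·(0.964900))/(1+593/19056) = 9407/10000 ≈ 0.940700
step 3 [3y] bond c/1=1/25: DF=(131117/125000 − 1/25·(0.964900+0.940700))/(1+1/25) = 9353/10000 ≈ 0.935300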